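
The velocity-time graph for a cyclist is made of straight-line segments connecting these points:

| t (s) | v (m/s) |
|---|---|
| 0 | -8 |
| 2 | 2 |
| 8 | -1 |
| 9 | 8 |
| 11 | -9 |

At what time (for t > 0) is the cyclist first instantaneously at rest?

v changes sign on 0–2 s (from -8 to 2); the graph is linear there, so v = 0 at t = 0 + (8)·(2 − 0)/(2 − -8) = 1.6 s.

t = 1.6 s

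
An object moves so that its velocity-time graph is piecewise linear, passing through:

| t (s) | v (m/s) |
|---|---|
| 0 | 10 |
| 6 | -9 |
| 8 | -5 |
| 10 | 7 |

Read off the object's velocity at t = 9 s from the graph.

1 m/s

On 8–10 s the graph is linear from -5 to 7 m/s: v(9) = -5 + (7 − -5)·(9 − 8)/(10 − 8) = 1 m/s.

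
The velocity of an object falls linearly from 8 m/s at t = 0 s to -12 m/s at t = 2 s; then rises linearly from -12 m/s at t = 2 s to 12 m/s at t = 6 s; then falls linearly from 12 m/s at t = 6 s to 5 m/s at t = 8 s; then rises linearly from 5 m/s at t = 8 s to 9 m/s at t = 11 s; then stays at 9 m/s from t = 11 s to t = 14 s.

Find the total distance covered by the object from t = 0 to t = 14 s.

Total distance travelled is ∫|v| dt — sum the magnitudes of each area piece.
0–2 s: v = 0 at t = 0.8 s; triangle areas 3.2 + 7.2 = 10.4 m
2–6 s: v = 0 at t = 4 s; triangle areas 12 + 12 = 24 m
6–8 s: |½(12 + 5)(2)| = 17 m
8–11 s: |½(5 + 9)(3)| = 21 m
11–14 s: |9| × 3 = 27 m
Total distance = 99.4 m

99.4 m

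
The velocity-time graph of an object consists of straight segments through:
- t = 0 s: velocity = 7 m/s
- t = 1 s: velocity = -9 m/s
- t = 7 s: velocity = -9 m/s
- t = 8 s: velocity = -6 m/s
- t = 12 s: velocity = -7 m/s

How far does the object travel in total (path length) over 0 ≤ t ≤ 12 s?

91.5625 m

Distance (not displacement) is the total path length: add the absolute areas under v-t.
0–1 s: v = 0 at t = 0.4375 s; triangle areas 1.53125 + 2.53125 = 4.0625 m
1–7 s: |-9| × 6 = 54 m
7–8 s: |½(-9 + -6)(1)| = 7.5 m
8–12 s: |½(-6 + -7)(4)| = 26 m
Total distance = 91.5625 m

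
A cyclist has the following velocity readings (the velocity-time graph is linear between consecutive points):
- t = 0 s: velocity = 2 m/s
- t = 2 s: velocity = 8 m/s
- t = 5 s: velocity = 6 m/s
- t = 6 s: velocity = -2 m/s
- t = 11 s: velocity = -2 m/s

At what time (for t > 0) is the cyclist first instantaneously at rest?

v changes sign on 5–6 s (from 6 to -2); the graph is linear there, so v = 0 at t = 5 + (-6)·(6 − 5)/(-2 − 6) = 5.75 s.

t = 5.75 s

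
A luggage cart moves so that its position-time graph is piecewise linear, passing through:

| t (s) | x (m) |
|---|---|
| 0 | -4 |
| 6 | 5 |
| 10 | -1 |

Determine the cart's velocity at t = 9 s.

Velocity is the slope of the x-t graph on 6–10 s: (-1 − 5)/(10 − 6) = -1.5 m/s.

-1.5 m/s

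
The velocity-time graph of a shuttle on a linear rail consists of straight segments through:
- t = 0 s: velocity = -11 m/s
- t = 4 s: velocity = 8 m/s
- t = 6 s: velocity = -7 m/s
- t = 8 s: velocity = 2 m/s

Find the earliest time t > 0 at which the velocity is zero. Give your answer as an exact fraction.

t = 44/19 s

v changes sign on 0–4 s (from -11 to 8); the graph is linear there, so v = 0 at t = 0 + (11)·(4 − 0)/(8 − -11) = 44/19 s.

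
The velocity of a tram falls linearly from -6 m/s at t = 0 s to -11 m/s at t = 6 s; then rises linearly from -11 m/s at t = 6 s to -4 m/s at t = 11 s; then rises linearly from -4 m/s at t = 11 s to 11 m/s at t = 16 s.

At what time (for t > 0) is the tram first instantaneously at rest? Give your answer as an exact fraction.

v changes sign on 11–16 s (from -4 to 11); the graph is linear there, so v = 0 at t = 11 + (4)·(16 − 11)/(11 − -4) = 37/3 s.

t = 37/3 s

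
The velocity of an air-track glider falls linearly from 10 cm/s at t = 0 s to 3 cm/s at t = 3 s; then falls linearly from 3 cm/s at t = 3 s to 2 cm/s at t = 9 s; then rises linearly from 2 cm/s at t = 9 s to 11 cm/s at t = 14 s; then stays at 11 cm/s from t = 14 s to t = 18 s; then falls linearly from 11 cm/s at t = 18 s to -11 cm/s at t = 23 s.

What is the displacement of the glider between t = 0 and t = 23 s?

Displacement is the signed area under the v-t curve.
0–3 s: ½(10 + 3)(3) = 19.5 cm
3–9 s: ½(3 + 2)(6) = 15 cm
9–14 s: ½(2 + 11)(5) = 32.5 cm
14–18 s: 11 × 4 = 44 cm
18–23 s: ½(11 + -11)(5) = 0 cm
Net displacement = 111 cm

111 cm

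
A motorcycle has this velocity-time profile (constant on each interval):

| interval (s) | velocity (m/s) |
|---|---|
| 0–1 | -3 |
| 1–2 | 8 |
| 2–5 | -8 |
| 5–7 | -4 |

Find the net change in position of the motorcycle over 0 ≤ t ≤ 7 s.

Net displacement equals the area under the velocity-time graph (areas below the axis count negative).
0–1 s: -3 × 1 = -3 m
1–2 s: 8 × 1 = 8 m
2–5 s: -8 × 3 = -24 m
5–7 s: -4 × 2 = -8 m
Net displacement = -27 m

-27 m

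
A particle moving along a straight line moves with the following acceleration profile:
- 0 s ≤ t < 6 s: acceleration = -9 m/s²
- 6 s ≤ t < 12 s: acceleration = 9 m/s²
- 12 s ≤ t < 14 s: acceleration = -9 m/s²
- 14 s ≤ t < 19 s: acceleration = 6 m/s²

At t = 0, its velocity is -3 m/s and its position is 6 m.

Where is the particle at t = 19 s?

-408 m

On each constant-a segment, Δv = aΔt and Δx = v₀Δt + ½aΔt²; chain segment to segment.
0–6 s: v starts -3 m/s; Δx = -3·6 + ½·-9·6² = -180 m; v ends -57 m/s.
6–12 s: v starts -57 m/s; Δx = -57·6 + ½·9·6² = -180 m; v ends -3 m/s.
12–14 s: v starts -3 m/s; Δx = -3·2 + ½·-9·2² = -24 m; v ends -21 m/s.
14–19 s: v starts -21 m/s; Δx = -21·5 + ½·6·5² = -30 m; v ends 9 m/s.
x(19) = 6 + Σ Δx = -408 m.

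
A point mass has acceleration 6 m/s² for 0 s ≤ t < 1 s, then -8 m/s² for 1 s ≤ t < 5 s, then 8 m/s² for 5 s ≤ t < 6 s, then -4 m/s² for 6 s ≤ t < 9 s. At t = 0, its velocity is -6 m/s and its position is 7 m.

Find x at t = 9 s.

-178 m

On each constant-a segment, Δv = aΔt and Δx = v₀Δt + ½aΔt²; chain segment to segment.
0–1 s: v starts -6 m/s; Δx = -6·1 + ½·6·1² = -3 m; v ends 0 m/s.
1–5 s: v starts 0 m/s; Δx = 0·4 + ½·-8·4² = -64 m; v ends -32 m/s.
5–6 s: v starts -32 m/s; Δx = -32·1 + ½·8·1² = -28 m; v ends -24 m/s.
6–9 s: v starts -24 m/s; Δx = -24·3 + ½·-4·3² = -90 m; v ends -36 m/s.
x(9) = 7 + Σ Δx = -178 m.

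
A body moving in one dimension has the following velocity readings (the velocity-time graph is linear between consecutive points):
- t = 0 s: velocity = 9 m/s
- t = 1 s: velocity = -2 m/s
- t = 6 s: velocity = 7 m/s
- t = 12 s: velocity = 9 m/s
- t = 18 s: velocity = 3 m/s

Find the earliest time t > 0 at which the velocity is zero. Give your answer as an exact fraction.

t = 9/11 s

v changes sign on 0–1 s (from 9 to -2); the graph is linear there, so v = 0 at t = 0 + (-9)·(1 − 0)/(-2 − 9) = 9/11 s.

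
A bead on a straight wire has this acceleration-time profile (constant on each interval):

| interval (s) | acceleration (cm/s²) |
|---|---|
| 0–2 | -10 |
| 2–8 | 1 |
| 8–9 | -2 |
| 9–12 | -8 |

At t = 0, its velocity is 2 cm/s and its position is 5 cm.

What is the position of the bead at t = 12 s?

On each constant-a segment, Δv = aΔt and Δx = v₀Δt + ½aΔt²; chain segment to segment.
0–2 s: v starts 2 cm/s; Δx = 2·2 + ½·-10·2² = -16 cm; v ends -18 cm/s.
2–8 s: v starts -18 cm/s; Δx = -18·6 + ½·1·6² = -90 cm; v ends -12 cm/s.
8–9 s: v starts -12 cm/s; Δx = -12·1 + ½·-2·1² = -13 cm; v ends -14 cm/s.
9–12 s: v starts -14 cm/s; Δx = -14·3 + ½·-8·3² = -78 cm; v ends -38 cm/s.
x(12) = 5 + Σ Δx = -192 cm.

-192 cm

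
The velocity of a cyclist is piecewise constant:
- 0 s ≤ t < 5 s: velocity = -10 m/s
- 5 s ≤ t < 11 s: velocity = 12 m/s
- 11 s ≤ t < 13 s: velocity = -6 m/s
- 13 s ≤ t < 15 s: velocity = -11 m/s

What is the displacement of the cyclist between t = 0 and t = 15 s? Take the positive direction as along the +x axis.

Displacement is the signed area under the v-t curve.
0–5 s: -10 × 5 = -50 m
5–11 s: 12 × 6 = 72 m
11–13 s: -6 × 2 = -12 m
13–15 s: -11 × 2 = -22 m
Net displacement = -12 m

-12 m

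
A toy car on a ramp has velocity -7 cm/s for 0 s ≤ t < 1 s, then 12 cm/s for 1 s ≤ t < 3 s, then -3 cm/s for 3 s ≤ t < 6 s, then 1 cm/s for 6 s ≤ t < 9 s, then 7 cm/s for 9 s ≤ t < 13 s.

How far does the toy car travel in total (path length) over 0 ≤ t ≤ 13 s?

71 cm

Distance (not displacement) is the total path length: add the absolute areas under v-t.
0–1 s: |-7| × 1 = 7 cm
1–3 s: |12| × 2 = 24 cm
3–6 s: |-3| × 3 = 9 cm
6–9 s: |1| × 3 = 3 cm
9–13 s: |7| × 4 = 28 cm
Total distance = 71 cm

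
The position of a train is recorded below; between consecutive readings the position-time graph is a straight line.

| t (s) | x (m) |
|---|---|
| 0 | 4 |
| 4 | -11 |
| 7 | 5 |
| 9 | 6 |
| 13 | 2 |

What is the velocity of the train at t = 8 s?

0.5 m/s

Velocity is the slope of the x-t graph on 7–9 s: (6 − 5)/(9 − 7) = 0.5 m/s.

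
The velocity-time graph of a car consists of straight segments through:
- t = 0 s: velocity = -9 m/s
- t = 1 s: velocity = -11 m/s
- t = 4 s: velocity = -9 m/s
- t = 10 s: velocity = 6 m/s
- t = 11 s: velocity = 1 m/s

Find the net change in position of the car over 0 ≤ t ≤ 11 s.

Net displacement equals the area under the velocity-time graph (areas below the axis count negative).
0–1 s: ½(-9 + -11)(1) = -10 m
1–4 s: ½(-11 + -9)(3) = -30 m
4–10 s: ½(-9 + 6)(6) = -9 m
10–11 s: ½(6 + 1)(1) = 3.5 m
Net displacement = -45.5 m

-45.5 m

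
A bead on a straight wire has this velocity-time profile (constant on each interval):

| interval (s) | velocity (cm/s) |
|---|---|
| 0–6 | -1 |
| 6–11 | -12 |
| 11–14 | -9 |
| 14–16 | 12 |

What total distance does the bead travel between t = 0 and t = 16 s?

117 cm

Total distance travelled is ∫|v| dt — sum the magnitudes of each area piece.
0–6 s: |-1| × 6 = 6 cm
6–11 s: |-12| × 5 = 60 cm
11–14 s: |-9| × 3 = 27 cm
14–16 s: |12| × 2 = 24 cm
Total distance = 117 cm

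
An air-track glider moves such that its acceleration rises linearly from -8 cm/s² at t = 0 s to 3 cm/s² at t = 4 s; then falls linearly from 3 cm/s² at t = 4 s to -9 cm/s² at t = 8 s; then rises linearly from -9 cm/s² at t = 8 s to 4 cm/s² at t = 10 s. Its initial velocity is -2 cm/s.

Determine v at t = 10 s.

-29 cm/s

Δv equals the area under the a-t graph; then v = v₀ + Δv.
0–4 s: ½(-8 + 3)(4) = -10 cm/s
4–8 s: ½(3 + -9)(4) = -12 cm/s
8–10 s: ½(-9 + 4)(2) = -5 cm/s
Δv = -27 cm/s, so v(10) = -2 + (-27) = -29 cm/s.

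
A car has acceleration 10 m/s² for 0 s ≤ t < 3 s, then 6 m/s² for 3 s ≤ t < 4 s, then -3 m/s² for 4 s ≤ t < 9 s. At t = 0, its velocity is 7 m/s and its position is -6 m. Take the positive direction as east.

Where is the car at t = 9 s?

277.5 m

On each constant-a segment, Δv = aΔt and Δx = v₀Δt + ½aΔt²; chain segment to segment.
0–3 s: v starts 7 m/s; Δx = 7·3 + ½·10·3² = 66 m; v ends 37 m/s.
3–4 s: v starts 37 m/s; Δx = 37·1 + ½·6·1² = 40 m; v ends 43 m/s.
4–9 s: v starts 43 m/s; Δx = 43·5 + ½·-3·5² = 177.5 m; v ends 28 m/s.
x(9) = -6 + Σ Δx = 277.5 m.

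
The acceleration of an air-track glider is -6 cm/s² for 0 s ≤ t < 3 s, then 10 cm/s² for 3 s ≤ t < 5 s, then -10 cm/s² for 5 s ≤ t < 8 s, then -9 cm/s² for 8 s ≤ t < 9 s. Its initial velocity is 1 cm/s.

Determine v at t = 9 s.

-36 cm/s

Δv equals the area under the a-t graph; then v = v₀ + Δv.
0–3 s: -6 × 3 = -18 cm/s
3–5 s: 10 × 2 = 20 cm/s
5–8 s: -10 × 3 = -30 cm/s
8–9 s: -9 × 1 = -9 cm/s
Δv = -37 cm/s, so v(9) = 1 + (-37) = -36 cm/s.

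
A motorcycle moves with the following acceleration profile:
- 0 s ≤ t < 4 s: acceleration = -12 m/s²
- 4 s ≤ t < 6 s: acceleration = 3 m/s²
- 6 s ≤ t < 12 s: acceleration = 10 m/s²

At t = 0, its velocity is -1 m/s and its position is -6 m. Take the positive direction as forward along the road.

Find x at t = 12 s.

On each constant-a segment, Δv = aΔt and Δx = v₀Δt + ½aΔt²; chain segment to segment.
0–4 s: v starts -1 m/s; Δx = -1·4 + ½·-12·4² = -100 m; v ends -49 m/s.
4–6 s: v starts -49 m/s; Δx = -49·2 + ½·3·2² = -92 m; v ends -43 m/s.
6–12 s: v starts -43 m/s; Δx = -43·6 + ½·10·6² = -78 m; v ends 17 m/s.
x(12) = -6 + Σ Δx = -276 m.

-276 m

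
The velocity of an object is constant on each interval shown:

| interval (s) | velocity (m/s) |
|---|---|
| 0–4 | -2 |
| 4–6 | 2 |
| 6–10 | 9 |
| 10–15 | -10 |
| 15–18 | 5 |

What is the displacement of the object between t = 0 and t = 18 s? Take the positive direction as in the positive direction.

Displacement is the signed area under the v-t curve.
0–4 s: -2 × 4 = -8 m
4–6 s: 2 × 2 = 4 m
6–10 s: 9 × 4 = 36 m
10–15 s: -10 × 5 = -50 m
15–18 s: 5 × 3 = 15 m
Net displacement = -3 m

-3 m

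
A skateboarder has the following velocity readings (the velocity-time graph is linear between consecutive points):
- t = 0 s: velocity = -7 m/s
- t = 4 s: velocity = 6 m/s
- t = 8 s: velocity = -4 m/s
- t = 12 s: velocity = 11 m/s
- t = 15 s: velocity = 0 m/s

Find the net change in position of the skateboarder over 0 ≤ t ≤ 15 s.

Net displacement equals the area under the velocity-time graph (areas below the axis count negative).
0–4 s: ½(-7 + 6)(4) = -2 m
4–8 s: ½(6 + -4)(4) = 4 m
8–12 s: ½(-4 + 11)(4) = 14 m
12–15 s: ½(11 + 0)(3) = 16.5 m
Net displacement = 32.5 m

32.5 m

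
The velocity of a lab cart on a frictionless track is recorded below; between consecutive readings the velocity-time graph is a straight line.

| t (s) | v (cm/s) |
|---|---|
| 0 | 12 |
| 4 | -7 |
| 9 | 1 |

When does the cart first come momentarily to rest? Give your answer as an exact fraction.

t = 48/19 s

v changes sign on 0–4 s (from 12 to -7); the graph is linear there, so v = 0 at t = 0 + (-12)·(4 − 0)/(-7 − 12) = 48/19 s.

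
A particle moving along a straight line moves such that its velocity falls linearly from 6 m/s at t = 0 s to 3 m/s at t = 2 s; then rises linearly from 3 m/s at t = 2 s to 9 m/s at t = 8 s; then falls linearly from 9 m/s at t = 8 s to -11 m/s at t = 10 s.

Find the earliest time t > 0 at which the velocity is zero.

t = 8.9 s

v changes sign on 8–10 s (from 9 to -11); the graph is linear there, so v = 0 at t = 8 + (-9)·(10 − 8)/(-11 − 9) = 8.9 s.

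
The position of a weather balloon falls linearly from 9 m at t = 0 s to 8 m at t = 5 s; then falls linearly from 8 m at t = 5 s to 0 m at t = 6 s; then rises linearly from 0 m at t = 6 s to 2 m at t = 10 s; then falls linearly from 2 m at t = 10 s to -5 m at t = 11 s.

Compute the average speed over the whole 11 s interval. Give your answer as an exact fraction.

18/11 m/s

Average speed = (total path length)/(elapsed time); on a piecewise-linear x-t graph the path length is Σ|Δx|.
0–5 s: |Δx| = |8 − 9| = 1 m
5–6 s: |Δx| = |0 − 8| = 8 m
6–10 s: |Δx| = |2 − 0| = 2 m
10–11 s: |Δx| = |-5 − 2| = 7 m
Total path = 18 m; average speed = 18/11 = 18/11 m/s.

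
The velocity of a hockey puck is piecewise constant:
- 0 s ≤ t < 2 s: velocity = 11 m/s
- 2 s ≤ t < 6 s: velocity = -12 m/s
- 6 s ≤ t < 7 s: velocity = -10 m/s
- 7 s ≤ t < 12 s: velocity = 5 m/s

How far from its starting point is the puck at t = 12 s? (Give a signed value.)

Net displacement equals the area under the velocity-time graph (areas below the axis count negative).
0–2 s: 11 × 2 = 22 m
2–6 s: -12 × 4 = -48 m
6–7 s: -10 × 1 = -10 m
7–12 s: 5 × 5 = 25 m
Net displacement = -11 m

-11 m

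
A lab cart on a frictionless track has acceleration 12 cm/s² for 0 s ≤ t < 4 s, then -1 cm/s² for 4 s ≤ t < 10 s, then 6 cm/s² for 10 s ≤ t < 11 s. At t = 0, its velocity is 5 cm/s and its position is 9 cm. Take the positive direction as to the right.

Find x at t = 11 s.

On each constant-a segment, Δv = aΔt and Δx = v₀Δt + ½aΔt²; chain segment to segment.
0–4 s: v starts 5 cm/s; Δx = 5·4 + ½·12·4² = 116 cm; v ends 53 cm/s.
4–10 s: v starts 53 cm/s; Δx = 53·6 + ½·-1·6² = 300 cm; v ends 47 cm/s.
10–11 s: v starts 47 cm/s; Δx = 47·1 + ½·6·1² = 50 cm; v ends 53 cm/s.
x(11) = 9 + Σ Δx = 475 cm.

475 cm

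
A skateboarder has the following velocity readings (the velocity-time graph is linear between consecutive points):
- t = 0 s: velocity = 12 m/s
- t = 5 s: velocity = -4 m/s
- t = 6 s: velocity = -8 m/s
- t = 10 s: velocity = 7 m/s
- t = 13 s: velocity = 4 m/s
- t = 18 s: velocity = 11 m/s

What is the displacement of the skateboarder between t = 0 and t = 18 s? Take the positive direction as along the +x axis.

Net displacement equals the area under the velocity-time graph (areas below the axis count negative).
0–5 s: ½(12 + -4)(5) = 20 m
5–6 s: ½(-4 + -8)(1) = -6 m
6–10 s: ½(-8 + 7)(4) = -2 m
10–13 s: ½(7 + 4)(3) = 16.5 m
13–18 s: ½(4 + 11)(5) = 37.5 m
Net displacement = 66 m

66 m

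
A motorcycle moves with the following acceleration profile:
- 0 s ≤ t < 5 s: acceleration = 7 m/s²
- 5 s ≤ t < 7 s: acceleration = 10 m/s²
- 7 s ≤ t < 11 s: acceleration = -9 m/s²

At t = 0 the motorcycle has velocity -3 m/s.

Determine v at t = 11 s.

16 m/s

Δv equals the area under the a-t graph; then v = v₀ + Δv.
0–5 s: 7 × 5 = 35 m/s
5–7 s: 10 × 2 = 20 m/s
7–11 s: -9 × 4 = -36 m/s
Δv = 19 m/s, so v(11) = -3 + (19) = 16 m/s.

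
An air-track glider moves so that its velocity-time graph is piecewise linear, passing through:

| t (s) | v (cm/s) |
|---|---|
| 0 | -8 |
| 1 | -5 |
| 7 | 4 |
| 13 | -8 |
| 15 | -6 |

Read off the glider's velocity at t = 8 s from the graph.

2 cm/s

On 7–13 s the graph is linear from 4 to -8 cm/s: v(8) = 4 + (-8 − 4)·(8 − 7)/(13 − 7) = 2 cm/s.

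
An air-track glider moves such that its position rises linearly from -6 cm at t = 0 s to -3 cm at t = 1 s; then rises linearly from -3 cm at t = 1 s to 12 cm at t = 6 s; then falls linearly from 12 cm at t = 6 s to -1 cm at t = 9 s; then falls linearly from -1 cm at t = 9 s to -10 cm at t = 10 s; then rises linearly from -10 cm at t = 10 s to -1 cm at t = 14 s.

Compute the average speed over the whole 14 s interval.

Average speed = (total path length)/(elapsed time); on a piecewise-linear x-t graph the path length is Σ|Δx|.
0–1 s: |Δx| = |-3 − -6| = 3 cm
1–6 s: |Δx| = |12 − -3| = 15 cm
6–9 s: |Δx| = |-1 − 12| = 13 cm
9–10 s: |Δx| = |-10 − -1| = 9 cm
10–14 s: |Δx| = |-1 − -10| = 9 cm
Total path = 49 cm; average speed = 49/14 = 3.5 cm/s.

3.5 cm/s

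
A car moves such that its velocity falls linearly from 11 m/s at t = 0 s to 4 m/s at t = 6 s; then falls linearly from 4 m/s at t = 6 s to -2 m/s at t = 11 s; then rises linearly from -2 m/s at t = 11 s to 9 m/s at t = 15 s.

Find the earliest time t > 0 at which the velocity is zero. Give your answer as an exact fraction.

t = 28/3 s

v changes sign on 6–11 s (from 4 to -2); the graph is linear there, so v = 0 at t = 6 + (-4)·(11 − 6)/(-2 − 4) = 28/3 s.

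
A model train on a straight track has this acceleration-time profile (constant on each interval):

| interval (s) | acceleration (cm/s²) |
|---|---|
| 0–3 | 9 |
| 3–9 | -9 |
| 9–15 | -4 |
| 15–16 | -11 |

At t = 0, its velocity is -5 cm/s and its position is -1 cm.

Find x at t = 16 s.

On each constant-a segment, Δv = aΔt and Δx = v₀Δt + ½aΔt²; chain segment to segment.
0–3 s: v starts -5 cm/s; Δx = -5·3 + ½·9·3² = 25.5 cm; v ends 22 cm/s.
3–9 s: v starts 22 cm/s; Δx = 22·6 + ½·-9·6² = -30 cm; v ends -32 cm/s.
9–15 s: v starts -32 cm/s; Δx = -32·6 + ½·-4·6² = -264 cm; v ends -56 cm/s.
15–16 s: v starts -56 cm/s; Δx = -56·1 + ½·-11·1² = -61.5 cm; v ends -67 cm/s.
x(16) = -1 + Σ Δx = -331 cm.

-331 cm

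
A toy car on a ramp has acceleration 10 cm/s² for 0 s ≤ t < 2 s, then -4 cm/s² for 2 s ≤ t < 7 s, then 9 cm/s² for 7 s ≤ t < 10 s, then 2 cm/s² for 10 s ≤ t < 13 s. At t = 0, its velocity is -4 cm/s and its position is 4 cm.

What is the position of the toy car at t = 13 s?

On each constant-a segment, Δv = aΔt and Δx = v₀Δt + ½aΔt²; chain segment to segment.
0–2 s: v starts -4 cm/s; Δx = -4·2 + ½·10·2² = 12 cm; v ends 16 cm/s.
2–7 s: v starts 16 cm/s; Δx = 16·5 + ½·-4·5² = 30 cm; v ends -4 cm/s.
7–10 s: v starts -4 cm/s; Δx = -4·3 + ½·9·3² = 28.5 cm; v ends 23 cm/s.
10–13 s: v starts 23 cm/s; Δx = 23·3 + ½·2·3² = 78 cm; v ends 29 cm/s.
x(13) = 4 + Σ Δx = 152.5 cm.

152.5 cm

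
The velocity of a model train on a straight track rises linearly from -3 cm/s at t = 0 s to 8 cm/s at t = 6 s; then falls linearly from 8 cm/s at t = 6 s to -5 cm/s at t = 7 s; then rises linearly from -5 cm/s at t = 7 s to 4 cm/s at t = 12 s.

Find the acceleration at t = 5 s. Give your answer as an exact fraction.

11/6 cm/s²

Acceleration is the slope of the v-t graph on 0–6 s: (8 − -3)/(6 − 0) = 11/6 cm/s².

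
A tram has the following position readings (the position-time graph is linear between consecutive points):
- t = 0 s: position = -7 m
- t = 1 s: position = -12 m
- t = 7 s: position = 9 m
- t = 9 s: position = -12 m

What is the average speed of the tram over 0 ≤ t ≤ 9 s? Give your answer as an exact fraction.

Average speed = (total path length)/(elapsed time); on a piecewise-linear x-t graph the path length is Σ|Δx|.
0–1 s: |Δx| = |-12 − -7| = 5 m
1–7 s: |Δx| = |9 − -12| = 21 m
7–9 s: |Δx| = |-12 − 9| = 21 m
Total path = 47 m; average speed = 47/9 = 47/9 m/s.

47/9 m/s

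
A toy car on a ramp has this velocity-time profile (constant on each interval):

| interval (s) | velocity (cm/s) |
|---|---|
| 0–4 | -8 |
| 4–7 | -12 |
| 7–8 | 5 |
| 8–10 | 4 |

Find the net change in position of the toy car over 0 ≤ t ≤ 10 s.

-55 cm

Displacement is the signed area under the v-t curve.
0–4 s: -8 × 4 = -32 cm
4–7 s: -12 × 3 = -36 cm
7–8 s: 5 × 1 = 5 cm
8–10 s: 4 × 2 = 8 cm
Net displacement = -55 cm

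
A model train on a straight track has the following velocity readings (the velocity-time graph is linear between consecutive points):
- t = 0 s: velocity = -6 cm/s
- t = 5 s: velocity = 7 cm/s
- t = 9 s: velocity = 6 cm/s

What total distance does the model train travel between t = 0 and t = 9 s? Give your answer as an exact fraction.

Total distance travelled is ∫|v| dt — sum the magnitudes of each area piece.
0–5 s: v = 0 at t = 30/13 s; triangle areas 90/13 + 245/26 = 425/26 cm
5–9 s: |½(7 + 6)(4)| = 26 cm
Total distance = 1101/26 cm

1101/26 cm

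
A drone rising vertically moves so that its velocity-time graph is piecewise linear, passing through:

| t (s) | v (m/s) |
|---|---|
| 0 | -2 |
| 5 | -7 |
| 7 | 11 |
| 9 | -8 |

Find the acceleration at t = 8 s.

Acceleration is the slope of the v-t graph on 7–9 s: (-8 − 11)/(9 − 7) = -9.5 m/s².

-9.5 m/s²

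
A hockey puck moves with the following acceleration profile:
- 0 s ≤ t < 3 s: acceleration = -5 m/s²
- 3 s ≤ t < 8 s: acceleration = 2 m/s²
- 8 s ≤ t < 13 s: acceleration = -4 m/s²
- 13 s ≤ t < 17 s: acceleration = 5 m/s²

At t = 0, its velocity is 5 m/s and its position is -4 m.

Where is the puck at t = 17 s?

On each constant-a segment, Δv = aΔt and Δx = v₀Δt + ½aΔt²; chain segment to segment.
0–3 s: v starts 5 m/s; Δx = 5·3 + ½·-5·3² = -7.5 m; v ends -10 m/s.
3–8 s: v starts -10 m/s; Δx = -10·5 + ½·2·5² = -25 m; v ends 0 m/s.
8–13 s: v starts 0 m/s; Δx = 0·5 + ½·-4·5² = -50 m; v ends -20 m/s.
13–17 s: v starts -20 m/s; Δx = -20·4 + ½·5·4² = -40 m; v ends 0 m/s.
x(17) = -4 + Σ Δx = -126.5 m.

-126.5 m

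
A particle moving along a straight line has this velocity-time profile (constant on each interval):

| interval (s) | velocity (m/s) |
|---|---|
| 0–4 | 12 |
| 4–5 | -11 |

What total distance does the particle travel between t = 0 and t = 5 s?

59 m

Total distance travelled is ∫|v| dt — sum the magnitudes of each area piece.
0–4 s: |12| × 4 = 48 m
4–5 s: |-11| × 1 = 11 m
Total distance = 59 m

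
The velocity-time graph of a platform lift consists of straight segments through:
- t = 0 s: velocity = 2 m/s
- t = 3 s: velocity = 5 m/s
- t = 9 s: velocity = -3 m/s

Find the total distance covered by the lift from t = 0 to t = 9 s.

23.25 m

Distance (not displacement) is the total path length: add the absolute areas under v-t.
0–3 s: |½(2 + 5)(3)| = 10.5 m
3–9 s: v = 0 at t = 6.75 s; triangle areas 9.375 + 3.375 = 12.75 m
Total distance = 23.25 m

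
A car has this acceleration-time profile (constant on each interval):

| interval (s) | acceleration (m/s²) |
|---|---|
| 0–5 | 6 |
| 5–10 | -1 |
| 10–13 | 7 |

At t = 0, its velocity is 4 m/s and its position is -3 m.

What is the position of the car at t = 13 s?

368 m

On each constant-a segment, Δv = aΔt and Δx = v₀Δt + ½aΔt²; chain segment to segment.
0–5 s: v starts 4 m/s; Δx = 4·5 + ½·6·5² = 95 m; v ends 34 m/s.
5–10 s: v starts 34 m/s; Δx = 34·5 + ½·-1·5² = 157.5 m; v ends 29 m/s.
10–13 s: v starts 29 m/s; Δx = 29·3 + ½·7·3² = 118.5 m; v ends 50 m/s.
x(13) = -3 + Σ Δx = 368 m.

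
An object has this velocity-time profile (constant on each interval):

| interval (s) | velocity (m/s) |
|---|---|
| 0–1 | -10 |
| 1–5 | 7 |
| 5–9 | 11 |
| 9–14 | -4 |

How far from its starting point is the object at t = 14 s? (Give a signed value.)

Net displacement equals the area under the velocity-time graph (areas below the axis count negative).
0–1 s: -10 × 1 = -10 m
1–5 s: 7 × 4 = 28 m
5–9 s: 11 × 4 = 44 m
9–14 s: -4 × 5 = -20 m
Net displacement = 42 m

42 m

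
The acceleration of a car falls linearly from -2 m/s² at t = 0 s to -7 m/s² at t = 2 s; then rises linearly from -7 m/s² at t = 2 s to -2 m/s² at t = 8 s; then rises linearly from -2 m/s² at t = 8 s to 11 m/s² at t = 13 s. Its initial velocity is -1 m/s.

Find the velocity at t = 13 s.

-14.5 m/s

Δv equals the area under the a-t graph; then v = v₀ + Δv.
0–2 s: ½(-2 + -7)(2) = -9 m/s
2–8 s: ½(-7 + -2)(6) = -27 m/s
8–13 s: ½(-2 + 11)(5) = 22.5 m/s
Δv = -13.5 m/s, so v(13) = -1 + (-13.5) = -14.5 m/s.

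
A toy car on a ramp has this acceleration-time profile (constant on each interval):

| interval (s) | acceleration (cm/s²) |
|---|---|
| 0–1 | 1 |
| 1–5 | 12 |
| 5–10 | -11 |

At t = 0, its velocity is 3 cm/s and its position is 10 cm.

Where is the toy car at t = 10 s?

248 cm

On each constant-a segment, Δv = aΔt and Δx = v₀Δt + ½aΔt²; chain segment to segment.
0–1 s: v starts 3 cm/s; Δx = 3·1 + ½·1·1² = 3.5 cm; v ends 4 cm/s.
1–5 s: v starts 4 cm/s; Δx = 4·4 + ½·12·4² = 112 cm; v ends 52 cm/s.
5–10 s: v starts 52 cm/s; Δx = 52·5 + ½·-11·5² = 122.5 cm; v ends -3 cm/s.
x(10) = 10 + Σ Δx = 248 cm.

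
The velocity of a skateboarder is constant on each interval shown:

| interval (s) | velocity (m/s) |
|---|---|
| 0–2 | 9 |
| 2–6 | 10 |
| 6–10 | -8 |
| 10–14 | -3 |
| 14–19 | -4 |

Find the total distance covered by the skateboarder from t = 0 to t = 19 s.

122 m

Total distance travelled is ∫|v| dt — sum the magnitudes of each area piece.
0–2 s: |9| × 2 = 18 m
2–6 s: |10| × 4 = 40 m
6–10 s: |-8| × 4 = 32 m
10–14 s: |-3| × 4 = 12 m
14–19 s: |-4| × 5 = 20 m
Total distance = 122 m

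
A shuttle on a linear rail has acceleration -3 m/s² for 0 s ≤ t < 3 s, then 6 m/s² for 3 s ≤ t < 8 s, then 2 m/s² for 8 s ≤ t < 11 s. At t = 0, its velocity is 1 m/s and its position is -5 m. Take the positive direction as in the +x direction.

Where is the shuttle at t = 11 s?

On each constant-a segment, Δv = aΔt and Δx = v₀Δt + ½aΔt²; chain segment to segment.
0–3 s: v starts 1 m/s; Δx = 1·3 + ½·-3·3² = -10.5 m; v ends -8 m/s.
3–8 s: v starts -8 m/s; Δx = -8·5 + ½·6·5² = 35 m; v ends 22 m/s.
8–11 s: v starts 22 m/s; Δx = 22·3 + ½·2·3² = 75 m; v ends 28 m/s.
x(11) = -5 + Σ Δx = 94.5 m.

94.5 m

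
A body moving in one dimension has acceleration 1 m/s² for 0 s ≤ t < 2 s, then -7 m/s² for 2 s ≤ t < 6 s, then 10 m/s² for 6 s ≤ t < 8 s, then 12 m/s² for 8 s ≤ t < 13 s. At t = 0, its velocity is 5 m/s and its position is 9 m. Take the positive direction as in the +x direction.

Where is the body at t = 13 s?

116 m

On each constant-a segment, Δv = aΔt and Δx = v₀Δt + ½aΔt²; chain segment to segment.
0–2 s: v starts 5 m/s; Δx = 5·2 + ½·1·2² = 12 m; v ends 7 m/s.
2–6 s: v starts 7 m/s; Δx = 7·4 + ½·-7·4² = -28 m; v ends -21 m/s.
6–8 s: v starts -21 m/s; Δx = -21·2 + ½·10·2² = -22 m; v ends -1 m/s.
8–13 s: v starts -1 m/s; Δx = -1·5 + ½·12·5² = 145 m; v ends 59 m/s.
x(13) = 9 + Σ Δx = 116 m.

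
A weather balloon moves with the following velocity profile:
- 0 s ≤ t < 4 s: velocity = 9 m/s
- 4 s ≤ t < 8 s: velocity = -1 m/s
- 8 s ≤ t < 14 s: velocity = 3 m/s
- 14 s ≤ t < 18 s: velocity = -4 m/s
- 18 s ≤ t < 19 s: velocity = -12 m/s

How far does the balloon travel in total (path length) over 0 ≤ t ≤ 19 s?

Total distance travelled is ∫|v| dt — sum the magnitudes of each area piece.
0–4 s: |9| × 4 = 36 m
4–8 s: |-1| × 4 = 4 m
8–14 s: |3| × 6 = 18 m
14–18 s: |-4| × 4 = 16 m
18–19 s: |-12| × 1 = 12 m
Total distance = 86 m

86 m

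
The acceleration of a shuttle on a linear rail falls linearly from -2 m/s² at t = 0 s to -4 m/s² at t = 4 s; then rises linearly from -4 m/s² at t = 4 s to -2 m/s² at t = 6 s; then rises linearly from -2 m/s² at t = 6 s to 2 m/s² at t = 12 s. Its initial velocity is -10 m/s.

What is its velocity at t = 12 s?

Δv equals the area under the a-t graph; then v = v₀ + Δv.
0–4 s: ½(-2 + -4)(4) = -12 m/s
4–6 s: ½(-4 + -2)(2) = -6 m/s
6–12 s: ½(-2 + 2)(6) = 0 m/s
Δv = -18 m/s, so v(12) = -10 + (-18) = -28 m/s.

-28 m/s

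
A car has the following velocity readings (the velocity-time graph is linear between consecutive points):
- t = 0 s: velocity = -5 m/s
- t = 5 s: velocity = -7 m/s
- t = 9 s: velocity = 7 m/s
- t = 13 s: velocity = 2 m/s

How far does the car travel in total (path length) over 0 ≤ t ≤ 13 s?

Total distance travelled is ∫|v| dt — sum the magnitudes of each area piece.
0–5 s: |½(-5 + -7)(5)| = 30 m
5–9 s: v = 0 at t = 7 s; triangle areas 7 + 7 = 14 m
9–13 s: |½(7 + 2)(4)| = 18 m
Total distance = 62 m

62 m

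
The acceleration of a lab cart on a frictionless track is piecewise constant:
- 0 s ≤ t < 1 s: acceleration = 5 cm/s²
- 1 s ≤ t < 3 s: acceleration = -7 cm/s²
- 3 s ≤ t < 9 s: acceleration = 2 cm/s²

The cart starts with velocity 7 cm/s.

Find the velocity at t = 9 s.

Δv equals the area under the a-t graph; then v = v₀ + Δv.
0–1 s: 5 × 1 = 5 cm/s
1–3 s: -7 × 2 = -14 cm/s
3–9 s: 2 × 6 = 12 cm/s
Δv = 3 cm/s, so v(9) = 7 + (3) = 10 cm/s.

10 cm/s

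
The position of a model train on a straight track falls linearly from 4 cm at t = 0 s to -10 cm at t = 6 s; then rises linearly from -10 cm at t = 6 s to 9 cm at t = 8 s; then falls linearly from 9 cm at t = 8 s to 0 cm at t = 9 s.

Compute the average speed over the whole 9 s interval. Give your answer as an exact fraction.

Average speed = (total path length)/(elapsed time); on a piecewise-linear x-t graph the path length is Σ|Δx|.
0–6 s: |Δx| = |-10 − 4| = 14 cm
6–8 s: |Δx| = |9 − -10| = 19 cm
8–9 s: |Δx| = |0 − 9| = 9 cm
Total path = 42 cm; average speed = 42/9 = 14/3 cm/s.

14/3 cm/s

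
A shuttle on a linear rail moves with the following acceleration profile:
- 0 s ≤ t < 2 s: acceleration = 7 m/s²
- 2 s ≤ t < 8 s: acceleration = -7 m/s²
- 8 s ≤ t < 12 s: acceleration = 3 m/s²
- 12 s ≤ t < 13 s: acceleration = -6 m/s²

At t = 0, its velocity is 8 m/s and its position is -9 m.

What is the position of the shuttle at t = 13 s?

-40 m

On each constant-a segment, Δv = aΔt and Δx = v₀Δt + ½aΔt²; chain segment to segment.
0–2 s: v starts 8 m/s; Δx = 8·2 + ½·7·2² = 30 m; v ends 22 m/s.
2–8 s: v starts 22 m/s; Δx = 22·6 + ½·-7·6² = 6 m; v ends -20 m/s.
8–12 s: v starts -20 m/s; Δx = -20·4 + ½·3·4² = -56 m; v ends -8 m/s.
12–13 s: v starts -8 m/s; Δx = -8·1 + ½·-6·1² = -11 m; v ends -14 m/s.
x(13) = -9 + Σ Δx = -40 m.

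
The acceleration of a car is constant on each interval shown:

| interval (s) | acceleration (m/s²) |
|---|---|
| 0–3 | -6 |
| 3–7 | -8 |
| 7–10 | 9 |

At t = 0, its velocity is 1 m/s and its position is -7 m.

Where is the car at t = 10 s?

-269.5 m

On each constant-a segment, Δv = aΔt and Δx = v₀Δt + ½aΔt²; chain segment to segment.
0–3 s: v starts 1 m/s; Δx = 1·3 + ½·-6·3² = -24 m; v ends -17 m/s.
3–7 s: v starts -17 m/s; Δx = -17·4 + ½·-8·4² = -132 m; v ends -49 m/s.
7–10 s: v starts -49 m/s; Δx = -49·3 + ½·9·3² = -106.5 m; v ends -22 m/s.
x(10) = -7 + Σ Δx = -269.5 m.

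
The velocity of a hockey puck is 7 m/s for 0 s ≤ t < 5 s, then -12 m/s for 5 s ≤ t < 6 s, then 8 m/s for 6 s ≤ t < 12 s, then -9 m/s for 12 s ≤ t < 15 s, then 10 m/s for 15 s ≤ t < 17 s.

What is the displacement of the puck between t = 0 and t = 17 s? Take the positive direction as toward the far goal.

Displacement is the signed area under the v-t curve.
0–5 s: 7 × 5 = 35 m
5–6 s: -12 × 1 = -12 m
6–12 s: 8 × 6 = 48 m
12–15 s: -9 × 3 = -27 m
15–17 s: 10 × 2 = 20 m
Net displacement = 64 m

64 m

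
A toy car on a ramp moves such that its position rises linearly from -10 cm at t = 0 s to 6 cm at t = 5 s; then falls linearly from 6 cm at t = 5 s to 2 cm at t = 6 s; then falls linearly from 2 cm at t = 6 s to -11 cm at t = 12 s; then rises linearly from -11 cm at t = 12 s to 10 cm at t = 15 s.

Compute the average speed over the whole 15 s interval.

3.6 cm/s

Average speed = (total path length)/(elapsed time); on a piecewise-linear x-t graph the path length is Σ|Δx|.
0–5 s: |Δx| = |6 − -10| = 16 cm
5–6 s: |Δx| = |2 − 6| = 4 cm
6–12 s: |Δx| = |-11 − 2| = 13 cm
12–15 s: |Δx| = |10 − -11| = 21 cm
Total path = 54 cm; average speed = 54/15 = 3.6 cm/s.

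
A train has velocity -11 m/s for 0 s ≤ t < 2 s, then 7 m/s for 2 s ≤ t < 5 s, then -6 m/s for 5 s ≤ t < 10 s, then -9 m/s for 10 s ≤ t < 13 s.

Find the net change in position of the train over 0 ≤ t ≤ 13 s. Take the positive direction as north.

Displacement is the signed area under the v-t curve.
0–2 s: -11 × 2 = -22 m
2–5 s: 7 × 3 = 21 m
5–10 s: -6 × 5 = -30 m
10–13 s: -9 × 3 = -27 m
Net displacement = -58 m

-58 m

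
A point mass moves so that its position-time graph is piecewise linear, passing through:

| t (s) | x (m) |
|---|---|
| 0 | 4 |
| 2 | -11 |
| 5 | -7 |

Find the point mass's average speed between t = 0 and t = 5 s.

Average speed = (total path length)/(elapsed time); on a piecewise-linear x-t graph the path length is Σ|Δx|.
0–2 s: |Δx| = |-11 − 4| = 15 m
2–5 s: |Δx| = |-7 − -11| = 4 m
Total path = 19 m; average speed = 19/5 = 3.8 m/s.

3.8 m/s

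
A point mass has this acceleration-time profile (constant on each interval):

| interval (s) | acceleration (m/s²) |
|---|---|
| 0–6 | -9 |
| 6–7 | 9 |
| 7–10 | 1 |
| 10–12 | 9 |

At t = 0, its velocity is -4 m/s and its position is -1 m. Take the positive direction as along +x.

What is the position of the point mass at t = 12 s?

On each constant-a segment, Δv = aΔt and Δx = v₀Δt + ½aΔt²; chain segment to segment.
0–6 s: v starts -4 m/s; Δx = -4·6 + ½·-9·6² = -186 m; v ends -58 m/s.
6–7 s: v starts -58 m/s; Δx = -58·1 + ½·9·1² = -53.5 m; v ends -49 m/s.
7–10 s: v starts -49 m/s; Δx = -49·3 + ½·1·3² = -142.5 m; v ends -46 m/s.
10–12 s: v starts -46 m/s; Δx = -46·2 + ½·9·2² = -74 m; v ends -28 m/s.
x(12) = -1 + Σ Δx = -457 m.

-457 m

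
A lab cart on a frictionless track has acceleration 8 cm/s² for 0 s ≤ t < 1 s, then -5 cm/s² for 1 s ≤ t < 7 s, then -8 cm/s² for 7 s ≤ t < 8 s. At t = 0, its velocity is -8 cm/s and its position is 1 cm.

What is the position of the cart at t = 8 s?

-127 cm

On each constant-a segment, Δv = aΔt and Δx = v₀Δt + ½aΔt²; chain segment to segment.
0–1 s: v starts -8 cm/s; Δx = -8·1 + ½·8·1² = -4 cm; v ends 0 cm/s.
1–7 s: v starts 0 cm/s; Δx = 0·6 + ½·-5·6² = -90 cm; v ends -30 cm/s.
7–8 s: v starts -30 cm/s; Δx = -30·1 + ½·-8·1² = -34 cm; v ends -38 cm/s.
x(8) = 1 + Σ Δx = -127 cm.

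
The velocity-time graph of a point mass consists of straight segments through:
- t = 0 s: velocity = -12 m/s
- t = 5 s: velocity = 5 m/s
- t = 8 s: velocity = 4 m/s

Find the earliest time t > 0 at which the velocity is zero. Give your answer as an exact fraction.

v changes sign on 0–5 s (from -12 to 5); the graph is linear there, so v = 0 at t = 0 + (12)·(5 − 0)/(5 − -12) = 60/17 s.

t = 60/17 s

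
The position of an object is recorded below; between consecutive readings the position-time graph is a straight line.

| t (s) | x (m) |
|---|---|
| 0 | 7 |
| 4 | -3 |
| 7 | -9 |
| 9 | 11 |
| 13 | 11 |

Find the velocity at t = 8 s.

10 m/s

Velocity is the slope of the x-t graph on 7–9 s: (11 − -9)/(9 − 7) = 10 m/s.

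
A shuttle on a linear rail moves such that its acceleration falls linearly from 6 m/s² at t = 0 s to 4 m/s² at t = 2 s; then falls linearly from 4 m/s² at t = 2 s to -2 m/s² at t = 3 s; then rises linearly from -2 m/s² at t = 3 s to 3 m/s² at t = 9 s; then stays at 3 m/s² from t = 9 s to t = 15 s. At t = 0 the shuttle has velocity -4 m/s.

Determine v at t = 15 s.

28 m/s

Δv equals the area under the a-t graph; then v = v₀ + Δv.
0–2 s: ½(6 + 4)(2) = 10 m/s
2–3 s: ½(4 + -2)(1) = 1 m/s
3–9 s: ½(-2 + 3)(6) = 3 m/s
9–15 s: 3 × 6 = 18 m/s
Δv = 32 m/s, so v(15) = -4 + (32) = 28 m/s.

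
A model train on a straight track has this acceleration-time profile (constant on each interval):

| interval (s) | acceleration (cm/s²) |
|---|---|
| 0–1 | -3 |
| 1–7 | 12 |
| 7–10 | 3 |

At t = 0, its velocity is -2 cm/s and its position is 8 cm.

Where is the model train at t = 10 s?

On each constant-a segment, Δv = aΔt and Δx = v₀Δt + ½aΔt²; chain segment to segment.
0–1 s: v starts -2 cm/s; Δx = -2·1 + ½·-3·1² = -3.5 cm; v ends -5 cm/s.
1–7 s: v starts -5 cm/s; Δx = -5·6 + ½·12·6² = 186 cm; v ends 67 cm/s.
7–10 s: v starts 67 cm/s; Δx = 67·3 + ½·3·3² = 214.5 cm; v ends 76 cm/s.
x(10) = 8 + Σ Δx = 405 cm.

405 cm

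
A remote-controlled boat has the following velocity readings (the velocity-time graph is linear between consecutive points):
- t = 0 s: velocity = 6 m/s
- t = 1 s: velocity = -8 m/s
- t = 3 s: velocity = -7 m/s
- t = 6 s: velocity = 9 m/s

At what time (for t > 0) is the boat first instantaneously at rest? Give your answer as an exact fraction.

t = 3/7 s

v changes sign on 0–1 s (from 6 to -8); the graph is linear there, so v = 0 at t = 0 + (-6)·(1 − 0)/(-8 − 6) = 3/7 s.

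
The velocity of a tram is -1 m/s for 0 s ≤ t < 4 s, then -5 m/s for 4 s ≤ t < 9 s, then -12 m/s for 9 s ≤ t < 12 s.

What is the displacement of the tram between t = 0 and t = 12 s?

-65 m

Net displacement equals the area under the velocity-time graph (areas below the axis count negative).
0–4 s: -1 × 4 = -4 m
4–9 s: -5 × 5 = -25 m
9–12 s: -12 × 3 = -36 m
Net displacement = -65 m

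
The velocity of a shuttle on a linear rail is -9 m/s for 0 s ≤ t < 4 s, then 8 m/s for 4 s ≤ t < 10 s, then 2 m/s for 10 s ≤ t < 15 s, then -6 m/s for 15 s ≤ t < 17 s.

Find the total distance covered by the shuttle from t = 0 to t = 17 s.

Distance (not displacement) is the total path length: add the absolute areas under v-t.
0–4 s: |-9| × 4 = 36 m
4–10 s: |8| × 6 = 48 m
10–15 s: |2| × 5 = 10 m
15–17 s: |-6| × 2 = 12 m
Total distance = 106 m

106 m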